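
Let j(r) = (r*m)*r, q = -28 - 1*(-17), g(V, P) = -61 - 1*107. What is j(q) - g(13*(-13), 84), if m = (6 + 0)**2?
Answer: 4524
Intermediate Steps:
g(V, P) = -168 (g(V, P) = -61 - 107 = -168)
m = 36 (m = 6**2 = 36)
q = -11 (q = -28 + 17 = -11)
j(r) = 36*r**2 (j(r) = (r*36)*r = (36*r)*r = 36*r**2)
j(q) - g(13*(-13), 84) = 36*(-11)**2 - 1*(-168) = 36*121 + 168 = 4356 + 168 = 4524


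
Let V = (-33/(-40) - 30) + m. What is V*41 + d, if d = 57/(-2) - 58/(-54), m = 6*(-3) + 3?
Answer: -1985689/1080 ≈ -1838.6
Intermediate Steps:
m = -15 (m = -18 + 3 = -15)
d = -1481/54 (d = 57*(-½) - 58*(-1/54) = -57/2 + 29/27 = -1481/54 ≈ -27.426)
V = -1767/40 (V = (-33/(-40) - 30) - 15 = (-33*(-1/40) - 30) - 15 = (33/40 - 30) - 15 = -1167/40 - 15 = -1767/40 ≈ -44.175)
V*41 + d = -1767/40*41 - 1481/54 = -72447/40 - 1481/54 = -1985689/1080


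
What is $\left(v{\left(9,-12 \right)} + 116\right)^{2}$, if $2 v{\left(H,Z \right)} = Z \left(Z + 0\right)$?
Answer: $35344$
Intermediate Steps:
$v{\left(H,Z \right)} = \frac{Z^{2}}{2}$ ($v{\left(H,Z \right)} = \frac{Z \left(Z + 0\right)}{2} = \frac{Z Z}{2} = \frac{Z^{2}}{2}$)
$\left(v{\left(9,-12 \right)} + 116\right)^{2} = \left(\frac{\left(-12\right)^{2}}{2} + 116\right)^{2} = \left(\frac{1}{2} \cdot 144 + 116\right)^{2} = \left(72 + 116\right)^{2} = 188^{2} = 35344$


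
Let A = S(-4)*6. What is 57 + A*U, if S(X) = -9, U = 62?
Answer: -3291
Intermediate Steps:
A = -54 (A = -9*6 = -54)
57 + A*U = 57 - 54*62 = 57 - 3348 = -3291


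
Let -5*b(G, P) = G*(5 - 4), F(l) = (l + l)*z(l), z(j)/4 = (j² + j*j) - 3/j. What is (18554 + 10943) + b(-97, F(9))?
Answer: 147582/5 ≈ 29516.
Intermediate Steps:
z(j) = -12/j + 8*j² (z(j) = 4*((j² + j*j) - 3/j) = 4*((j² + j²) - 3/j) = 4*(2*j² - 3/j) = 4*(-3/j + 2*j²) = -12/j + 8*j²)
F(l) = -24 + 16*l³ (F(l) = (l + l)*(4*(-3 + 2*l³)/l) = (2*l)*(4*(-3 + 2*l³)/l) = -24 + 16*l³)
b(G, P) = -G/5 (b(G, P) = -G*(5 - 4)/5 = -G/5)
(18554 + 10943) + b(-97, F(9)) = (18554 + 10943) - ⅕*(-97) = 29497 + 97/5 = 147582/5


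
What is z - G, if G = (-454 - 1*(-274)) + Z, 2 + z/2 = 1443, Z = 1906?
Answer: 1156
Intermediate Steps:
z = 2882 (z = -4 + 2*1443 = -4 + 2886 = 2882)
G = 1726 (G = (-454 - 1*(-274)) + 1906 = (-454 + 274) + 1906 = -180 + 1906 = 1726)
z - G = 2882 - 1*1726 = 2882 - 1726 = 1156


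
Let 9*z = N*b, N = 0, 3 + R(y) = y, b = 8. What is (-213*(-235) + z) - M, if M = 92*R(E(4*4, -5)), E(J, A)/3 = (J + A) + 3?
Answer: 46467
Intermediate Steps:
E(J, A) = 9 + 3*A + 3*J (E(J, A) = 3*((J + A) + 3) = 3*((A + J) + 3) = 3*(3 + A + J) = 9 + 3*A + 3*J)
R(y) = -3 + y
M = 3588 (M = 92*(-3 + (9 + 3*(-5) + 3*(4*4))) = 92*(-3 + (9 - 15 + 3*16)) = 92*(-3 + (9 - 15 + 48)) = 92*(-3 + 42) = 92*39 = 3588)
z = 0 (z = (0*8)/9 = (1/9)*0 = 0)
(-213*(-235) + z) - M = (-213*(-235) + 0) - 1*3588 = (50055 + 0) - 3588 = 50055 - 3588 = 46467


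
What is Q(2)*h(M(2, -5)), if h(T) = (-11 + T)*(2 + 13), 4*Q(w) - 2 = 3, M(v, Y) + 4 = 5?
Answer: -375/2 ≈ -187.50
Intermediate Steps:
M(v, Y) = 1 (M(v, Y) = -4 + 5 = 1)
Q(w) = 5/4 (Q(w) = ½ + (¼)*3 = ½ + ¾ = 5/4)
h(T) = -165 + 15*T (h(T) = (-11 + T)*15 = -165 + 15*T)
Q(2)*h(M(2, -5)) = 5*(-165 + 15*1)/4 = 5*(-165 + 15)/4 = (5/4)*(-150) = -375/2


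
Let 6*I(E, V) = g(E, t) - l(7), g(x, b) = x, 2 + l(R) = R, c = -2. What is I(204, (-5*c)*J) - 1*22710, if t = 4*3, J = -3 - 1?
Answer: -136061/6 ≈ -22677.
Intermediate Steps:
l(R) = -2 + R
J = -4
t = 12
I(E, V) = -⅚ + E/6 (I(E, V) = (E - (-2 + 7))/6 = (E - 1*5)/6 = (E - 5)/6 = (-5 + E)/6 = -⅚ + E/6)
I(204, (-5*c)*J) - 1*22710 = (-⅚ + (⅙)*204) - 1*22710 = (-⅚ + 34) - 22710 = 199/6 - 22710 = -136061/6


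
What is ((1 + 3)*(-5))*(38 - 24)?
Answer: -280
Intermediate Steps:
((1 + 3)*(-5))*(38 - 24) = (4*(-5))*14 = -20*14 = -280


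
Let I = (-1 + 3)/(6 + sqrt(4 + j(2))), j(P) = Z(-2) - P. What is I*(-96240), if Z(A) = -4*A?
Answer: -577440/13 + 96240*sqrt(10)/13 ≈ -21008.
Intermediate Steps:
j(P) = 8 - P (j(P) = -4*(-2) - P = 8 - P)
I = 2/(6 + sqrt(10)) (I = (-1 + 3)/(6 + sqrt(4 + (8 - 1*2))) = 2/(6 + sqrt(4 + (8 - 2))) = 2/(6 + sqrt(4 + 6)) = 2/(6 + sqrt(10)) ≈ 0.21829)
I*(-96240) = (6/13 - sqrt(10)/13)*(-96240) = -577440/13 + 96240*sqrt(10)/13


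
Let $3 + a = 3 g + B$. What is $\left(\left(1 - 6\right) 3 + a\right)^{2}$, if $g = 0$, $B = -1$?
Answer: $361$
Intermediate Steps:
$a = -4$ ($a = -3 + \left(3 \cdot 0 - 1\right) = -3 + \left(0 - 1\right) = -3 - 1 = -4$)
$\left(\left(1 - 6\right) 3 + a\right)^{2} = \left(\left(1 - 6\right) 3 - 4\right)^{2} = \left(\left(-5\right) 3 - 4\right)^{2} = \left(-15 - 4\right)^{2} = \left(-19\right)^{2} = 361$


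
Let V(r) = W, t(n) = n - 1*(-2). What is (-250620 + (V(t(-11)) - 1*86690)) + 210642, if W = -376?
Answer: -127044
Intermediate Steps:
t(n) = 2 + n (t(n) = n + 2 = 2 + n)
V(r) = -376
(-250620 + (V(t(-11)) - 1*86690)) + 210642 = (-250620 + (-376 - 1*86690)) + 210642 = (-250620 + (-376 - 86690)) + 210642 = (-250620 - 87066) + 210642 = -337686 + 210642 = -127044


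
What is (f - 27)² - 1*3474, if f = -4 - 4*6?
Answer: -449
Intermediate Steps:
f = -28 (f = -4 - 24 = -28)
(f - 27)² - 1*3474 = (-28 - 27)² - 1*3474 = (-55)² - 3474 = 3025 - 3474 = -449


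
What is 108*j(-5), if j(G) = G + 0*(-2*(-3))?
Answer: -540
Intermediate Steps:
j(G) = G (j(G) = G + 0*6 = G + 0 = G)
108*j(-5) = 108*(-5) = -540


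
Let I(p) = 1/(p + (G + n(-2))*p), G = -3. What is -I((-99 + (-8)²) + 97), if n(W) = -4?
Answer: 1/372 ≈ 0.0026882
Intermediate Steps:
I(p) = -1/(6*p) (I(p) = 1/(p + (-3 - 4)*p) = 1/(p - 7*p) = 1/(-6*p) = -1/(6*p))
-I((-99 + (-8)²) + 97) = -(-1)/(6*((-99 + (-8)²) + 97)) = -(-1)/(6*((-99 + 64) + 97)) = -(-1)/(6*(-35 + 97)) = -(-1)/(6*62) = -1*(-1/372) = 1/372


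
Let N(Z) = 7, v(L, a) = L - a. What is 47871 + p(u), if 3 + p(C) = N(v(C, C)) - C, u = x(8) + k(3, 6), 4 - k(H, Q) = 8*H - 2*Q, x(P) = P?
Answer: 47875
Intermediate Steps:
k(H, Q) = 4 - 8*H + 2*Q (k(H, Q) = 4 - (8*H - 2*Q) = 4 - (-2*Q + 8*H) = 4 + (-8*H + 2*Q) = 4 - 8*H + 2*Q)
u = 0 (u = 8 + (4 - 8*3 + 2*6) = 8 + (4 - 24 + 12) = 8 - 8 = 0)
p(C) = 4 - C (p(C) = -3 + (7 - C) = 4 - C)
47871 + p(u) = 47871 + (4 - 1*0) = 47871 + (4 + 0) = 47871 + 4 = 47875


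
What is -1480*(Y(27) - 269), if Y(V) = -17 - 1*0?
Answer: 423280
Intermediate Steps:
Y(V) = -17 (Y(V) = -17 + 0 = -17)
-1480*(Y(27) - 269) = -1480*(-17 - 269) = -1480*(-286) = 423280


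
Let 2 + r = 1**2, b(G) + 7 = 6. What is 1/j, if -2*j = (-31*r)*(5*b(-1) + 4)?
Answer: 2/31 ≈ 0.064516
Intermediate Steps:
b(G) = -1 (b(G) = -7 + 6 = -1)
r = -1 (r = -2 + 1**2 = -2 + 1 = -1)
j = 31/2 (j = -(-31*(-1))*(5*(-1) + 4)/2 = -31*(-5 + 4)/2 = -31*(-1)/2 = -1/2*(-31) = 31/2 ≈ 15.500)
1/j = 1/(31/2) = 2/31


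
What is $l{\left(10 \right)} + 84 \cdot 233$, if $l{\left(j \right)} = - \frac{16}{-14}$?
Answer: $\frac{137012}{7} \approx 19573.0$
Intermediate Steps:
$l{\left(j \right)} = \frac{8}{7}$ ($l{\left(j \right)} = \left(-16\right) \left(- \frac{1}{14}\right) = \frac{8}{7}$)
$l{\left(10 \right)} + 84 \cdot 233 = \frac{8}{7} + 84 \cdot 233 = \frac{8}{7} + 19572 = \frac{137012}{7}$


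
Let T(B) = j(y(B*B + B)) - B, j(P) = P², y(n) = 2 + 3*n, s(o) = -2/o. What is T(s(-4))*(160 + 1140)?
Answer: 91325/4 ≈ 22831.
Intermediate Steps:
T(B) = (2 + 3*B + 3*B²)² - B (T(B) = (2 + 3*(B*B + B))² - B = (2 + 3*(B² + B))² - B = (2 + 3*(B + B²))² - B = (2 + (3*B + 3*B²))² - B = (2 + 3*B + 3*B²)² - B)
T(s(-4))*(160 + 1140) = ((2 + 3*(-2/(-4))*(1 - 2/(-4)))² - (-2)/(-4))*(160 + 1140) = ((2 + 3*(-2*(-¼))*(1 - 2*(-¼)))² - (-2)*(-1)/4)*1300 = ((2 + 3*(½)*(1 + ½))² - 1*½)*1300 = ((2 + 3*(½)*(3/2))² - ½)*1300 = ((2 + 9/4)² - ½)*1300 = ((17/4)² - ½)*1300 = (289/16 - ½)*1300 = (281/16)*1300 = 91325/4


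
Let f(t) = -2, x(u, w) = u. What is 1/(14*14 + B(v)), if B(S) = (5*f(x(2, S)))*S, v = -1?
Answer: 1/206 ≈ 0.0048544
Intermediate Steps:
B(S) = -10*S (B(S) = (5*(-2))*S = -10*S)
1/(14*14 + B(v)) = 1/(14*14 - 10*(-1)) = 1/(196 + 10) = 1/206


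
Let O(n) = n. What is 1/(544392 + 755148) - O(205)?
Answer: -266405699/1299540 ≈ -205.00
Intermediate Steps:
1/(544392 + 755148) - O(205) = 1/(544392 + 755148) - 1*205 = 1/1299540 - 205 = -266405699/1299540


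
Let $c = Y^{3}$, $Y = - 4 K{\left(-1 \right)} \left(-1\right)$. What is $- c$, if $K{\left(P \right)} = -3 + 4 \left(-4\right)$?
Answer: $438976$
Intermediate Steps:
$K{\left(P \right)} = -19$ ($K{\left(P \right)} = -3 - 16 = -19$)
$Y = -76$ ($Y = \left(-4\right) \left(-19\right) \left(-1\right) = 76 \left(-1\right) = -76$)
$c = -438976$ ($c = \left(-76\right)^{3} = -438976$)
$- c = \left(-1\right) \left(-438976\right) = 438976$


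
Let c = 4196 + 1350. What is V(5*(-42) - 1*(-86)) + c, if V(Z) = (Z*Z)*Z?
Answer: -1901078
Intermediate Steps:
V(Z) = Z³ (V(Z) = Z²*Z = Z³)
c = 5546
V(5*(-42) - 1*(-86)) + c = (5*(-42) - 1*(-86))³ + 5546 = (-210 + 86)³ + 5546 = (-124)³ + 5546 = -1906624 + 5546 = -1901078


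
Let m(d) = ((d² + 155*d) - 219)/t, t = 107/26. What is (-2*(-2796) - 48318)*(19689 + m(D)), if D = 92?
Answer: -115012111278/107 ≈ -1.0749e+9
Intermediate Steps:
t = 107/26 (t = 107*(1/26) = 107/26 ≈ 4.1154)
m(d) = -5694/107 + 26*d²/107 + 4030*d/107 (m(d) = ((d² + 155*d) - 219)/(107/26) = (-219 + d² + 155*d)*(26/107) = -5694/107 + 26*d²/107 + 4030*d/107)
(-2*(-2796) - 48318)*(19689 + m(D)) = (-2*(-2796) - 48318)*(19689 + (-5694/107 + (26/107)*92² + (4030/107)*92)) = (5592 - 48318)*(19689 + (-5694/107 + (26/107)*8464 + 370760/107)) = -42726*(19689 + (-5694/107 + 220064/107 + 370760/107)) = -42726*(19689 + 585130/107) = -42726*2691853/107 = -115012111278/107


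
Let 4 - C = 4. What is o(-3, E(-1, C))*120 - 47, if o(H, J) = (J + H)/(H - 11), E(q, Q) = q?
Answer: -89/7 ≈ -12.714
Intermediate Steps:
C = 0 (C = 4 - 1*4 = 4 - 4 = 0)
o(H, J) = (H + J)/(-11 + H)
o(-3, E(-1, C))*120 - 47 = ((-3 - 1)/(-11 - 3))*120 - 47 = (-4/(-14))*120 - 47 = -1/14*(-4)*120 - 47 = (2/7)*120 - 47 = 240/7 - 47 = -89/7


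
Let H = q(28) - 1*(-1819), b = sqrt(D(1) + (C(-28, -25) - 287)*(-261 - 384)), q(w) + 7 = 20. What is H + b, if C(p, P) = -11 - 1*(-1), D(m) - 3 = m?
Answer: 1832 + sqrt(191569) ≈ 2269.7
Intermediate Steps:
D(m) = 3 + m
q(w) = 13 (q(w) = -7 + 20 = 13)
C(p, P) = -10 (C(p, P) = -11 + 1 = -10)
b = sqrt(191569) (b = sqrt((3 + 1) + (-10 - 287)*(-261 - 384)) = sqrt(4 - 297*(-645)) = sqrt(4 + 191565) = sqrt(191569) ≈ 437.69)
H = 1832 (H = 13 - 1*(-1819) = 13 + 1819 = 1832)
H + b = 1832 + sqrt(191569)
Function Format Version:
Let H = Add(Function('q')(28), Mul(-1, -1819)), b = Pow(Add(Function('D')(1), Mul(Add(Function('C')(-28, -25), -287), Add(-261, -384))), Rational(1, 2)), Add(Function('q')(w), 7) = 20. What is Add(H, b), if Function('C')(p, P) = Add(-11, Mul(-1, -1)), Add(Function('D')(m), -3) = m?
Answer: Add(1832, Pow(191569, Rational(1, 2))) ≈ 2269.7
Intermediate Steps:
Function('D')(m) = Add(3, m)
Function('q')(w) = 13 (Function('q')(w) = Add(-7, 20) = 13)
Function('C')(p, P) = -10 (Function('C')(p, P) = Add(-11, 1) = -10)
b = Pow(191569, Rational(1, 2)) (b = Pow(Add(Add(3, 1), Mul(Add(-10, -287), Add(-261, -384))), Rational(1, 2)) = Pow(Add(4, Mul(-297, -645)), Rational(1, 2)) = Pow(Add(4, 191565), Rational(1, 2)) = Pow(191569, Rational(1, 2)) ≈ 437.69)
H = 1832 (H = Add(13, Mul(-1, -1819)) = Add(13, 1819) = 1832)
Add(H, b) = Add(1832, Pow(191569, Rational(1, 2)))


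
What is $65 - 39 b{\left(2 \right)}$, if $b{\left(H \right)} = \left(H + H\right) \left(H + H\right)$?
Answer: $-559$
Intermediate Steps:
$b{\left(H \right)} = 4 H^{2}$ ($b{\left(H \right)} = 2 H 2 H = 4 H^{2}$)
$65 - 39 b{\left(2 \right)} = 65 - 39 \cdot 4 \cdot 2^{2} = 65 - 39 \cdot 4 \cdot 4 = 65 - 624 = -559$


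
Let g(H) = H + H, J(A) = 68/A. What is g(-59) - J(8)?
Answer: -253/2 ≈ -126.50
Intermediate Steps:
g(H) = 2*H
g(-59) - J(8) = 2*(-59) - 68/8 = -118 - 68/8 = -118 - 1*17/2 = -118 - 17/2 = -253/2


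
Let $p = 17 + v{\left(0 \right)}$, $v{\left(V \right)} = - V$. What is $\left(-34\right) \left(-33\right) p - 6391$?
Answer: $12683$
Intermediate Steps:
$p = 17$ ($p = 17 - 0 = 17 + 0 = 17$)
$\left(-34\right) \left(-33\right) p - 6391 = \left(-34\right) \left(-33\right) 17 - 6391 = 1122 \cdot 17 - 6391 = 19074 - 6391 = 12683$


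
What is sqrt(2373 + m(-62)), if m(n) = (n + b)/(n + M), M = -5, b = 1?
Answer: 2*sqrt(2664121)/67 ≈ 48.723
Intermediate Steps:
m(n) = (1 + n)/(-5 + n) (m(n) = (n + 1)/(n - 5) = (1 + n)/(-5 + n))
sqrt(2373 + m(-62)) = sqrt(2373 + (1 - 62)/(-5 - 62)) = sqrt(2373 - 61/(-67)) = sqrt(2373 - 1/67*(-61)) = sqrt(2373 + 61/67) = sqrt(159052/67) = 2*sqrt(2664121)/67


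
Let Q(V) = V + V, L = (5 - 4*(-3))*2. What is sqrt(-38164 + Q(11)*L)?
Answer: 2*I*sqrt(9354) ≈ 193.43*I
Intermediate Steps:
L = 34 (L = (5 + 12)*2 = 17*2 = 34)
Q(V) = 2*V
sqrt(-38164 + Q(11)*L) = sqrt(-38164 + (2*11)*34) = sqrt(-38164 + 22*34) = sqrt(-38164 + 748) = sqrt(-37416) = 2*I*sqrt(9354)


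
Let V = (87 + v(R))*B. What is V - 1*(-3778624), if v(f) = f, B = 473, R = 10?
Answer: 3824505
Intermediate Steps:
V = 45881 (V = (87 + 10)*473 = 97*473 = 45881)
V - 1*(-3778624) = 45881 - 1*(-3778624) = 45881 + 3778624 = 3824505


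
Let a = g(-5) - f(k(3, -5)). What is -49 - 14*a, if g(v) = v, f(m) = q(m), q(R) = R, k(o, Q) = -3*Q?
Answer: 231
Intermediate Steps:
f(m) = m
a = -20 (a = -5 - (-3)*(-5) = -5 - 1*15 = -5 - 15 = -20)
-49 - 14*a = -49 - 14*(-20) = -49 + 280 = 231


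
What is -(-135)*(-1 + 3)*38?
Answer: 10260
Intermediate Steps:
-(-135)*(-1 + 3)*38 = -(-135)*2*38 = -27*(-10)*38 = 270*38 = 10260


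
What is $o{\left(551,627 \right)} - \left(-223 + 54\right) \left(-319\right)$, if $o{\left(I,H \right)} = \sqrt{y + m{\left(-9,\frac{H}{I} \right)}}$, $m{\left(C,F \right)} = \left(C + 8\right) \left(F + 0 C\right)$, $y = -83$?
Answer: $-53911 + \frac{2 i \sqrt{17690}}{29} \approx -53911.0 + 9.1727 i$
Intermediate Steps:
$m{\left(C,F \right)} = F \left(8 + C\right)$ ($m{\left(C,F \right)} = \left(8 + C\right) \left(F + 0\right) = \left(8 + C\right) F = F \left(8 + C\right)$)
$o{\left(I,H \right)} = \sqrt{-83 - \frac{H}{I}}$ ($o{\left(I,H \right)} = \sqrt{-83 + \frac{H}{I} \left(8 - 9\right)} = \sqrt{-83 + \frac{H}{I} \left(-1\right)} = \sqrt{-83 - \frac{H}{I}}$)
$o{\left(551,627 \right)} - \left(-223 + 54\right) \left(-319\right) = \sqrt{-83 - \frac{627}{551}} - \left(-223 + 54\right) \left(-319\right) = \sqrt{-83 - 627 \cdot \frac{1}{551}} - \left(-169\right) \left(-319\right) = \sqrt{-83 - \frac{33}{29}} - 53911 = \sqrt{- \frac{2440}{29}} - 53911 = \frac{2 i \sqrt{17690}}{29} - 53911 = -53911 + \frac{2 i \sqrt{17690}}{29}$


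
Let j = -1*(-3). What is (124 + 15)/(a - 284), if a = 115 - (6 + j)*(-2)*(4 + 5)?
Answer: -139/7 ≈ -19.857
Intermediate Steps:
j = 3
a = 277 (a = 115 - (6 + 3)*(-2)*(4 + 5) = 115 - 9*(-2)*9 = 115 - (-18)*9 = 115 - 1*(-162) = 115 + 162 = 277)
(124 + 15)/(a - 284) = (124 + 15)/(277 - 284) = 139/(-7) = 139*(-1/7) = -139/7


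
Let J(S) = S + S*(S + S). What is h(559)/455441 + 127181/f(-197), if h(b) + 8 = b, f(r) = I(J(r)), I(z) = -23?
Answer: -57923429148/10475143 ≈ -5529.6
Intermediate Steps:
J(S) = S + 2*S**2 (J(S) = S + S*(2*S) = S + 2*S**2)
f(r) = -23
h(b) = -8 + b
h(559)/455441 + 127181/f(-197) = (-8 + 559)/455441 + 127181/(-23) = 551*(1/455441) + 127181*(-1/23) = 551/455441 - 127181/23 = -57923429148/10475143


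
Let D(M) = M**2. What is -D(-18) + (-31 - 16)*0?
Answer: -324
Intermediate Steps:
-D(-18) + (-31 - 16)*0 = -1*(-18)**2 + (-31 - 16)*0 = -1*324 - 47*0 = -324 + 0 = -324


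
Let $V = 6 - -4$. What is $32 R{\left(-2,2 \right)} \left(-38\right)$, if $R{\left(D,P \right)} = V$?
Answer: $-12160$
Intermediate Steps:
$V = 10$ ($V = 6 + 4 = 10$)
$R{\left(D,P \right)} = 10$
$32 R{\left(-2,2 \right)} \left(-38\right) = 32 \cdot 10 \left(-38\right) = 320 \left(-38\right) = -12160$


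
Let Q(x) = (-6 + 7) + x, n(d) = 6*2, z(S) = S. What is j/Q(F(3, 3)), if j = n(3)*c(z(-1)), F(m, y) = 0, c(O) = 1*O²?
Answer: 12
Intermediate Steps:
c(O) = O²
n(d) = 12
Q(x) = 1 + x
j = 12 (j = 12*(-1)² = 12*1 = 12)
j/Q(F(3, 3)) = 12/(1 + 0) = 12/1 = 12*1 = 12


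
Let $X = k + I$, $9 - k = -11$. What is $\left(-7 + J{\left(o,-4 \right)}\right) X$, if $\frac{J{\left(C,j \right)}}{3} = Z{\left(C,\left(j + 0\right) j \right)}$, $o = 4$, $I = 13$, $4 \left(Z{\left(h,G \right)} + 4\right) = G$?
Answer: $-231$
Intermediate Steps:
$Z{\left(h,G \right)} = -4 + \frac{G}{4}$
$J{\left(C,j \right)} = -12 + \frac{3 j^{2}}{4}$ ($J{\left(C,j \right)} = 3 \left(-4 + \frac{\left(j + 0\right) j}{4}\right) = 3 \left(-4 + \frac{j j}{4}\right) = 3 \left(-4 + \frac{j^{2}}{4}\right) = -12 + \frac{3 j^{2}}{4}$)
$k = 20$ ($k = 9 - -11 = 9 + 11 = 20$)
$X = 33$ ($X = 20 + 13 = 33$)
$\left(-7 + J{\left(o,-4 \right)}\right) X = \left(-7 - \left(12 - \frac{3 \left(-4\right)^{2}}{4}\right)\right) 33 = \left(-7 + \left(-12 + \frac{3}{4} \cdot 16\right)\right) 33 = \left(-7 + \left(-12 + 12\right)\right) 33 = \left(-7 + 0\right) 33 = \left(-7\right) 33 = -231$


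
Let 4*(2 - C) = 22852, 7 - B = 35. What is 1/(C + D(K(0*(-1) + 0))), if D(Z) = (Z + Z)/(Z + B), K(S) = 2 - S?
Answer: -13/74245 ≈ -0.00017510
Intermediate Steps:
B = -28 (B = 7 - 1*35 = 7 - 35 = -28)
C = -5711 (C = 2 - 1/4*22852 = 2 - 5713 = -5711)
D(Z) = 2*Z/(-28 + Z) (D(Z) = (Z + Z)/(Z - 28) = (2*Z)/(-28 + Z) = 2*Z/(-28 + Z))
1/(C + D(K(0*(-1) + 0))) = 1/(-5711 + 2*(2 - (0*(-1) + 0))/(-28 + (2 - (0*(-1) + 0)))) = 1/(-5711 + 2*(2 - (0 + 0))/(-28 + (2 - (0 + 0)))) = 1/(-5711 + 2*(2 - 1*0)/(-28 + (2 - 1*0))) = 1/(-5711 + 2*(2 + 0)/(-28 + (2 + 0))) = 1/(-5711 + 2*2/(-28 + 2)) = 1/(-5711 + 2*2/(-26)) = 1/(-5711 + 2*2*(-1/26)) = 1/(-5711 - 2/13) = 1/(-74245/13) = -13/74245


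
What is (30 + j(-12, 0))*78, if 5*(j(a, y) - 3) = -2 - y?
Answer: 12714/5 ≈ 2542.8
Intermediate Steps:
j(a, y) = 13/5 - y/5 (j(a, y) = 3 + (-2 - y)/5 = 3 + (-⅖ - y/5) = 13/5 - y/5)
(30 + j(-12, 0))*78 = (30 + (13/5 - ⅕*0))*78 = (30 + (13/5 + 0))*78 = (30 + 13/5)*78 = (163/5)*78 = 12714/5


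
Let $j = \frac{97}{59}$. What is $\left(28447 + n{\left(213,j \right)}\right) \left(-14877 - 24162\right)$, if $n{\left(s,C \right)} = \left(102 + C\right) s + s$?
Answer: $- \frac{116860708965}{59} \approx -1.9807 \cdot 10^{9}$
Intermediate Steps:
$j = \frac{97}{59}$ ($j = 97 \cdot \frac{1}{59} = \frac{97}{59} \approx 1.6441$)
$n{\left(s,C \right)} = s + s \left(102 + C\right)$ ($n{\left(s,C \right)} = s \left(102 + C\right) + s = s + s \left(102 + C\right)$)
$\left(28447 + n{\left(213,j \right)}\right) \left(-14877 - 24162\right) = \left(28447 + 213 \left(103 + \frac{97}{59}\right)\right) \left(-14877 - 24162\right) = \left(28447 + 213 \cdot \frac{6174}{59}\right) \left(-39039\right) = \left(28447 + \frac{1315062}{59}\right) \left(-39039\right) = \frac{2993435}{59} \left(-39039\right) = - \frac{116860708965}{59}$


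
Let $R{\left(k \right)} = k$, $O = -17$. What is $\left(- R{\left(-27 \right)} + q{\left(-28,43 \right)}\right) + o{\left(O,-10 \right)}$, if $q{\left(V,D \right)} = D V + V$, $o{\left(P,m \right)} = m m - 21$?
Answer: $-1126$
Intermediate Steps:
$o{\left(P,m \right)} = -21 + m^{2}$ ($o{\left(P,m \right)} = m^{2} - 21 = -21 + m^{2}$)
$q{\left(V,D \right)} = V + D V$
$\left(- R{\left(-27 \right)} + q{\left(-28,43 \right)}\right) + o{\left(O,-10 \right)} = \left(\left(-1\right) \left(-27\right) - 28 \left(1 + 43\right)\right) - \left(21 - \left(-10\right)^{2}\right) = \left(27 - 1232\right) + \left(-21 + 100\right) = \left(27 - 1232\right) + 79 = -1205 + 79 = -1126$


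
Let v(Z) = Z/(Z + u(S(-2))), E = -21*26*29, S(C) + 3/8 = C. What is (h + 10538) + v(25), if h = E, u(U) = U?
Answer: -958376/181 ≈ -5294.9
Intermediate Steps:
S(C) = -3/8 + C
E = -15834 (E = -546*29 = -15834)
h = -15834
v(Z) = Z/(-19/8 + Z) (v(Z) = Z/(Z + (-3/8 - 2)) = Z/(Z - 19/8) = Z/(-19/8 + Z))
(h + 10538) + v(25) = (-15834 + 10538) + 8*25/(-19 + 8*25) = -5296 + 8*25/(-19 + 200) = -5296 + 8*25/181 = -5296 + 8*25*(1/181) = -5296 + 200/181 = -958376/181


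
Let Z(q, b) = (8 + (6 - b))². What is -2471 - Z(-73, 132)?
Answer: -16395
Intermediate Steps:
Z(q, b) = (14 - b)²
-2471 - Z(-73, 132) = -2471 - (-14 + 132)² = -2471 - 1*118² = -2471 - 1*13924 = -2471 - 13924 = -16395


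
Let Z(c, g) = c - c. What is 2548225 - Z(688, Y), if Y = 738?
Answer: 2548225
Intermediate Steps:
Z(c, g) = 0
2548225 - Z(688, Y) = 2548225 - 1*0 = 2548225 + 0 = 2548225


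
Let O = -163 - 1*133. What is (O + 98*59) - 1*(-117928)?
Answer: 123414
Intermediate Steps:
O = -296 (O = -163 - 133 = -296)
(O + 98*59) - 1*(-117928) = (-296 + 98*59) - 1*(-117928) = (-296 + 5782) + 117928 = 5486 + 117928 = 123414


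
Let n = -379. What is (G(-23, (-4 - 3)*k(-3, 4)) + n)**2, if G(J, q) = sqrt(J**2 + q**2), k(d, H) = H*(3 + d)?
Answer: 126736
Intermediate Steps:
(G(-23, (-4 - 3)*k(-3, 4)) + n)**2 = (sqrt((-23)**2 + ((-4 - 3)*(4*(3 - 3)))**2) - 379)**2 = (sqrt(529 + (-28*0)**2) - 379)**2 = (sqrt(529 + (-7*0)**2) - 379)**2 = (sqrt(529 + 0**2) - 379)**2 = (sqrt(529 + 0) - 379)**2 = (sqrt(529) - 379)**2 = (23 - 379)**2 = (-356)**2 = 126736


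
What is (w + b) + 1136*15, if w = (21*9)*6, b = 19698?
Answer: 37872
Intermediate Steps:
w = 1134 (w = 189*6 = 1134)
(w + b) + 1136*15 = (1134 + 19698) + 1136*15 = 20832 + 17040 = 37872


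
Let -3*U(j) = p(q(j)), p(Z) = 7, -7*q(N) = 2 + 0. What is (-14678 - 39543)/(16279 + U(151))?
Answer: -162663/48830 ≈ -3.3312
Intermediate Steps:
q(N) = -2/7 (q(N) = -(2 + 0)/7 = -⅐*2 = -2/7)
U(j) = -7/3 (U(j) = -⅓*7 = -7/3)
(-14678 - 39543)/(16279 + U(151)) = (-14678 - 39543)/(16279 - 7/3) = -54221/48830/3 = -54221*3/48830 = -162663/48830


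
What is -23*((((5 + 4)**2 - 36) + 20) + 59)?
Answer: -2852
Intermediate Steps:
-23*((((5 + 4)**2 - 36) + 20) + 59) = -23*(((9**2 - 36) + 20) + 59) = -23*(((81 - 36) + 20) + 59) = -23*((45 + 20) + 59) = -23*(65 + 59) = -23*124 = -2852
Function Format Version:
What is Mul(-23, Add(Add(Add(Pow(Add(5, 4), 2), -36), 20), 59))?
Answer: -2852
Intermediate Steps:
Mul(-23, Add(Add(Add(Pow(Add(5, 4), 2), -36), 20), 59)) = Mul(-23, Add(Add(Add(Pow(9, 2), -36), 20), 59)) = Mul(-23, Add(Add(Add(81, -36), 20), 59)) = Mul(-23, Add(Add(45, 20), 59)) = Mul(-23, Add(65, 59)) = Mul(-23, 124) = -2852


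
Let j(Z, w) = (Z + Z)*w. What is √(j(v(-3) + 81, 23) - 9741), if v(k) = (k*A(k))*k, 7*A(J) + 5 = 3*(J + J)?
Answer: I*√361389/7 ≈ 85.88*I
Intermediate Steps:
A(J) = -5/7 + 6*J/7 (A(J) = -5/7 + (3*(J + J))/7 = -5/7 + (3*(2*J))/7 = -5/7 + (6*J)/7 = -5/7 + 6*J/7)
v(k) = k²*(-5/7 + 6*k/7) (v(k) = (k*(-5/7 + 6*k/7))*k = k²*(-5/7 + 6*k/7))
j(Z, w) = 2*Z*w (j(Z, w) = (2*Z)*w = 2*Z*w)
√(j(v(-3) + 81, 23) - 9741) = √(2*((⅐)*(-3)²*(-5 + 6*(-3)) + 81)*23 - 9741) = √(2*((⅐)*9*(-5 - 18) + 81)*23 - 9741) = √(2*((⅐)*9*(-23) + 81)*23 - 9741) = √(2*(-207/7 + 81)*23 - 9741) = √(2*(360/7)*23 - 9741) = √(16560/7 - 9741) = √(-51627/7) = I*√361389/7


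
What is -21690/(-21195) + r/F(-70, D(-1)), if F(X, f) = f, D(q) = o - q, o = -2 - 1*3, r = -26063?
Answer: 12277601/1884 ≈ 6516.8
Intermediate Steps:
o = -5 (o = -2 - 3 = -5)
D(q) = -5 - q
-21690/(-21195) + r/F(-70, D(-1)) = -21690/(-21195) - 26063/(-5 - 1*(-1)) = -21690*(-1/21195) - 26063/(-5 + 1) = 482/471 - 26063/(-4) = 482/471 - 26063*(-1/4) = 482/471 + 26063/4 = 12277601/1884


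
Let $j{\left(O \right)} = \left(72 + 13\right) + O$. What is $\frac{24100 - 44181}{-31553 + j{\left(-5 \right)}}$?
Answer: $\frac{20081}{31473} \approx 0.63804$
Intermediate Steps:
$j{\left(O \right)} = 85 + O$
$\frac{24100 - 44181}{-31553 + j{\left(-5 \right)}} = \frac{24100 - 44181}{-31553 + \left(85 - 5\right)} = - \frac{20081}{-31553 + 80} = - \frac{20081}{-31473} = \left(-20081\right) \left(- \frac{1}{31473}\right) = \frac{20081}{31473}$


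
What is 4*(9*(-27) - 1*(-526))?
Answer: 1132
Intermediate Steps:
4*(9*(-27) - 1*(-526)) = 4*(-243 + 526) = 4*283 = 1132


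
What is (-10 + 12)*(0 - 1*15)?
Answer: -30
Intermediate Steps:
(-10 + 12)*(0 - 1*15) = 2*(0 - 15) = 2*(-15) = -30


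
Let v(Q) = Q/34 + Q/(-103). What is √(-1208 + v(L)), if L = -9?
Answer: I*√14817091574/3502 ≈ 34.759*I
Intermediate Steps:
v(Q) = 69*Q/3502 (v(Q) = Q*(1/34) + Q*(-1/103) = Q/34 - Q/103 = 69*Q/3502)
√(-1208 + v(L)) = √(-1208 + (69/3502)*(-9)) = √(-1208 - 621/3502) = √(-4231037/3502) = I*√14817091574/3502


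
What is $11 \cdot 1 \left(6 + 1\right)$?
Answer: $77$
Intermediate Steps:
$11 \cdot 1 \left(6 + 1\right) = 11 \cdot 1 \cdot 7 = 11 \cdot 7 = 77$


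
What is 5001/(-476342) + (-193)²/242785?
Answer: 16529095373/115648692470 ≈ 0.14293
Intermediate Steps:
5001/(-476342) + (-193)²/242785 = 5001*(-1/476342) + 37249*(1/242785) = -5001/476342 + 37249/242785 = 16529095373/115648692470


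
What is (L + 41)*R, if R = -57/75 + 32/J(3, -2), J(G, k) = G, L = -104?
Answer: -15603/25 ≈ -624.12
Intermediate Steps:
R = 743/75 (R = -57/75 + 32/3 = -57*1/75 + 32*(1/3) = -19/25 + 32/3 = 743/75 ≈ 9.9067)
(L + 41)*R = (-104 + 41)*(743/75) = -63*743/75 = -15603/25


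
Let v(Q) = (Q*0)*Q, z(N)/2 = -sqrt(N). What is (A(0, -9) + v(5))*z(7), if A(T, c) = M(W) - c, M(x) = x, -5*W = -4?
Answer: -98*sqrt(7)/5 ≈ -51.857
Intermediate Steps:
W = 4/5 (W = -1/5*(-4) = 4/5 ≈ 0.80000)
z(N) = -2*sqrt(N) (z(N) = 2*(-sqrt(N)) = -2*sqrt(N))
v(Q) = 0 (v(Q) = 0*Q = 0)
A(T, c) = 4/5 - c
(A(0, -9) + v(5))*z(7) = ((4/5 - 1*(-9)) + 0)*(-2*sqrt(7)) = ((4/5 + 9) + 0)*(-2*sqrt(7)) = (49/5 + 0)*(-2*sqrt(7)) = 49*(-2*sqrt(7))/5 = -98*sqrt(7)/5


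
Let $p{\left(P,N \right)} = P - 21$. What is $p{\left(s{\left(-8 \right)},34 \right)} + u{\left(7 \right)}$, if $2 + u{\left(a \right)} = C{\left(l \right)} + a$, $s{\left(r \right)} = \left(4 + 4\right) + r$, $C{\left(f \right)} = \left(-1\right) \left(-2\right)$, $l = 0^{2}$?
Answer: $-14$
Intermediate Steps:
$l = 0$
$C{\left(f \right)} = 2$
$s{\left(r \right)} = 8 + r$
$p{\left(P,N \right)} = -21 + P$
$u{\left(a \right)} = a$ ($u{\left(a \right)} = -2 + \left(2 + a\right) = a$)
$p{\left(s{\left(-8 \right)},34 \right)} + u{\left(7 \right)} = \left(-21 + \left(8 - 8\right)\right) + 7 = \left(-21 + 0\right) + 7 = -21 + 7 = -14$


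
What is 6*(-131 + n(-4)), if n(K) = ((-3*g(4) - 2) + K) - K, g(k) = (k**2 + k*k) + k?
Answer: -1446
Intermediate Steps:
g(k) = k + 2*k**2 (g(k) = (k**2 + k**2) + k = 2*k**2 + k = k + 2*k**2)
n(K) = -110 (n(K) = ((-12*(1 + 2*4) - 2) + K) - K = ((-12*(1 + 8) - 2) + K) - K = ((-12*9 - 2) + K) - K = ((-3*36 - 2) + K) - K = ((-108 - 2) + K) - K = (-110 + K) - K = -110)
6*(-131 + n(-4)) = 6*(-131 - 110) = 6*(-241) = -1446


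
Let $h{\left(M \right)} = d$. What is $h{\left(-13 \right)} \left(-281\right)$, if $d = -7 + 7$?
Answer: $0$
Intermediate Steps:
$d = 0$
$h{\left(M \right)} = 0$
$h{\left(-13 \right)} \left(-281\right) = 0 \left(-281\right) = 0$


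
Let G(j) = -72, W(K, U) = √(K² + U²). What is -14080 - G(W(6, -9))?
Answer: -14008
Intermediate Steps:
-14080 - G(W(6, -9)) = -14080 - 1*(-72) = -14080 + 72 = -14008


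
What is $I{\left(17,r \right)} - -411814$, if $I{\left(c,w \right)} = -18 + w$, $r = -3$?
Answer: $411793$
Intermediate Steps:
$I{\left(17,r \right)} - -411814 = \left(-18 - 3\right) - -411814 = -21 + 411814 = 411793$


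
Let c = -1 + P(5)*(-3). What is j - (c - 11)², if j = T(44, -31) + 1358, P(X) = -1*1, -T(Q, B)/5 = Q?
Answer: 1057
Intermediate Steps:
T(Q, B) = -5*Q
P(X) = -1
c = 2 (c = -1 - 1*(-3) = -1 + 3 = 2)
j = 1138 (j = -5*44 + 1358 = -220 + 1358 = 1138)
j - (c - 11)² = 1138 - (2 - 11)² = 1138 - 1*(-9)² = 1138 - 1*81 = 1138 - 81 = 1057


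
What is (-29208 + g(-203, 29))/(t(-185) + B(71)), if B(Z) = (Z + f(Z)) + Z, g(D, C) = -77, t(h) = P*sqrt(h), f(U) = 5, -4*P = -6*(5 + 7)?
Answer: -1434965/27183 + 58570*I*sqrt(185)/9061 ≈ -52.789 + 87.919*I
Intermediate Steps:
P = 18 (P = -(-3)*(5 + 7)/2 = -(-3)*12/2 = -1/4*(-72) = 18)
t(h) = 18*sqrt(h)
B(Z) = 5 + 2*Z (B(Z) = (Z + 5) + Z = (5 + Z) + Z = 5 + 2*Z)
(-29208 + g(-203, 29))/(t(-185) + B(71)) = (-29208 - 77)/(18*sqrt(-185) + (5 + 2*71)) = -29285/(18*(I*sqrt(185)) + (5 + 142)) = -29285/(18*I*sqrt(185) + 147) = -29285/(147 + 18*I*sqrt(185))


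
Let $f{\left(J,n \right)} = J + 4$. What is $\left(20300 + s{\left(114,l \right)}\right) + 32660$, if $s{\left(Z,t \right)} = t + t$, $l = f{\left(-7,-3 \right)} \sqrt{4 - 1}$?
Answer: $52960 - 6 \sqrt{3} \approx 52950.0$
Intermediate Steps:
$f{\left(J,n \right)} = 4 + J$
$l = - 3 \sqrt{3}$ ($l = \left(4 - 7\right) \sqrt{4 - 1} = - 3 \sqrt{3} \approx -5.1962$)
$s{\left(Z,t \right)} = 2 t$
$\left(20300 + s{\left(114,l \right)}\right) + 32660 = \left(20300 + 2 \left(- 3 \sqrt{3}\right)\right) + 32660 = \left(20300 - 6 \sqrt{3}\right) + 32660 = 52960 - 6 \sqrt{3}$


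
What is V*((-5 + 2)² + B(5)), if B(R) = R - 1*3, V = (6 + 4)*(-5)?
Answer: -550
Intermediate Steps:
V = -50 (V = 10*(-5) = -50)
B(R) = -3 + R (B(R) = R - 3 = -3 + R)
V*((-5 + 2)² + B(5)) = -50*((-5 + 2)² + (-3 + 5)) = -50*((-3)² + 2) = -50*(9 + 2) = -50*11 = -550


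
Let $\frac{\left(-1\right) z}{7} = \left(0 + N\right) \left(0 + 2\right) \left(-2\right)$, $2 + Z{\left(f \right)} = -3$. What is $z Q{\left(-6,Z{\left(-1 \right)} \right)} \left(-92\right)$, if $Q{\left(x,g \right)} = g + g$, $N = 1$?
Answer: $25760$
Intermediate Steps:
$Z{\left(f \right)} = -5$ ($Z{\left(f \right)} = -2 - 3 = -5$)
$Q{\left(x,g \right)} = 2 g$
$z = 28$ ($z = - 7 \left(0 + 1\right) \left(0 + 2\right) \left(-2\right) = - 7 \cdot 1 \cdot 2 \left(-2\right) = - 7 \cdot 1 \left(-4\right) = \left(-7\right) \left(-4\right) = 28$)
$z Q{\left(-6,Z{\left(-1 \right)} \right)} \left(-92\right) = 28 \cdot 2 \left(-5\right) \left(-92\right) = 28 \left(-10\right) \left(-92\right) = \left(-280\right) \left(-92\right) = 25760$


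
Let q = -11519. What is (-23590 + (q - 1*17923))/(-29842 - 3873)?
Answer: 53032/33715 ≈ 1.5730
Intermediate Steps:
(-23590 + (q - 1*17923))/(-29842 - 3873) = (-23590 + (-11519 - 1*17923))/(-29842 - 3873) = (-23590 + (-11519 - 17923))/(-33715) = (-23590 - 29442)*(-1/33715) = -53032*(-1/33715) = 53032/33715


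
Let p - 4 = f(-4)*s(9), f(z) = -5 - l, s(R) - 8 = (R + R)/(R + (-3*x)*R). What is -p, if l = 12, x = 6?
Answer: 130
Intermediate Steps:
s(R) = 134/17 (s(R) = 8 + (R + R)/(R + (-3*6)*R) = 8 + (2*R)/(R - 18*R) = 8 + (2*R)/((-17*R)) = 8 + (2*R)*(-1/(17*R)) = 8 - 2/17 = 134/17)
f(z) = -17 (f(z) = -5 - 1*12 = -5 - 12 = -17)
p = -130 (p = 4 - 17*134/17 = 4 - 134 = -130)
-p = -1*(-130) = 130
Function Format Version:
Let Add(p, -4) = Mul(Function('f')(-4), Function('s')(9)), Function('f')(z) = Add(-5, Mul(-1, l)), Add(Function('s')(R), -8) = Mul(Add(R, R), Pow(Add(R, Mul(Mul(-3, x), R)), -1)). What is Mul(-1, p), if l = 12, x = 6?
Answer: 130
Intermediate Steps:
Function('s')(R) = Rational(134, 17) (Function('s')(R) = Add(8, Mul(Add(R, R), Pow(Add(R, Mul(Mul(-3, 6), R)), -1))) = Add(8, Mul(Mul(2, R), Pow(Add(R, Mul(-18, R)), -1))) = Add(8, Mul(Mul(2, R), Pow(Mul(-17, R), -1))) = Add(8, Mul(Mul(2, R), Mul(Rational(-1, 17), Pow(R, -1)))) = Add(8, Rational(-2, 17)) = Rational(134, 17))
Function('f')(z) = -17 (Function('f')(z) = Add(-5, Mul(-1, 12)) = Add(-5, -12) = -17)
p = -130 (p = Add(4, Mul(-17, Rational(134, 17))) = Add(4, -134) = -130)
Mul(-1, p) = Mul(-1, -130) = 130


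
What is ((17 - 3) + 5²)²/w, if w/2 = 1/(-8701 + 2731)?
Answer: -4540185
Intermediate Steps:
w = -1/2985 (w = 2/(-8701 + 2731) = 2/(-5970) = 2*(-1/5970) = -1/2985 ≈ -0.00033501)
((17 - 3) + 5²)²/w = ((17 - 3) + 5²)²/(-1/2985) = (14 + 25)²*(-2985) = 39²*(-2985) = 1521*(-2985) = -4540185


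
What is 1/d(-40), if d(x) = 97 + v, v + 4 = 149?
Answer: 1/242 ≈ 0.0041322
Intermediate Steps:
v = 145 (v = -4 + 149 = 145)
d(x) = 242 (d(x) = 97 + 145 = 242)
1/d(-40) = 1/242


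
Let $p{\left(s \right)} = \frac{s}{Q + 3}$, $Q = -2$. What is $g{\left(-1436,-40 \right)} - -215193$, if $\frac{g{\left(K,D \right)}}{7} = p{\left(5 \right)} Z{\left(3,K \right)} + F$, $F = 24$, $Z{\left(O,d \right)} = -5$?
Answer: $215186$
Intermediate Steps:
$p{\left(s \right)} = s$ ($p{\left(s \right)} = \frac{s}{-2 + 3} = \frac{s}{1} = 1 s = s$)
$g{\left(K,D \right)} = -7$ ($g{\left(K,D \right)} = 7 \left(5 \left(-5\right) + 24\right) = 7 \left(-25 + 24\right) = 7 \left(-1\right) = -7$)
$g{\left(-1436,-40 \right)} - -215193 = -7 - -215193 = -7 + 215193 = 215186$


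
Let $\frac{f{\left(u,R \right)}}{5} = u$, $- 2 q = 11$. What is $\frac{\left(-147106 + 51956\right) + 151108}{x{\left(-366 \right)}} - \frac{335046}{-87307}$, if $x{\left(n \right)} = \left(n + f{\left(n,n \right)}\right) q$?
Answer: $\frac{406009577}{47931543} \approx 8.4706$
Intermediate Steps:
$q = - \frac{11}{2}$ ($q = \left(- \frac{1}{2}\right) 11 = - \frac{11}{2} \approx -5.5$)
$f{\left(u,R \right)} = 5 u$
$x{\left(n \right)} = - 33 n$ ($x{\left(n \right)} = \left(n + 5 n\right) \left(- \frac{11}{2}\right) = 6 n \left(- \frac{11}{2}\right) = - 33 n$)
$\frac{\left(-147106 + 51956\right) + 151108}{x{\left(-366 \right)}} - \frac{335046}{-87307} = \frac{\left(-147106 + 51956\right) + 151108}{\left(-33\right) \left(-366\right)} - \frac{335046}{-87307} = \frac{-95150 + 151108}{12078} - - \frac{335046}{87307} = 55958 \cdot \frac{1}{12078} + \frac{335046}{87307} = \frac{27979}{6039} + \frac{335046}{87307} = \frac{406009577}{47931543}$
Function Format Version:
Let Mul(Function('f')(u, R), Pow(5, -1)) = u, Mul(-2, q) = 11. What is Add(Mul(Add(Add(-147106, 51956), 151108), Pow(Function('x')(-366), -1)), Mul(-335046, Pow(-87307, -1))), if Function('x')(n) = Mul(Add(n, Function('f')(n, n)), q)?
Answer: Rational(406009577, 47931543) ≈ 8.4706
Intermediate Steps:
q = Rational(-11, 2) (q = Mul(Rational(-1, 2), 11) = Rational(-11, 2) ≈ -5.5000)
Function('f')(u, R) = Mul(5, u)
Function('x')(n) = Mul(-33, n) (Function('x')(n) = Mul(Add(n, Mul(5, n)), Rational(-11, 2)) = Mul(Mul(6, n), Rational(-11, 2)) = Mul(-33, n))
Add(Mul(Add(Add(-147106, 51956), 151108), Pow(Function('x')(-366), -1)), Mul(-335046, Pow(-87307, -1))) = Add(Mul(Add(Add(-147106, 51956), 151108), Pow(Mul(-33, -366), -1)), Mul(-335046, Pow(-87307, -1))) = Add(Mul(Add(-95150, 151108), Pow(12078, -1)), Mul(-335046, Rational(-1, 87307))) = Add(Mul(55958, Rational(1, 12078)), Rational(335046, 87307)) = Add(Rational(27979, 6039), Rational(335046, 87307)) = Rational(406009577, 47931543)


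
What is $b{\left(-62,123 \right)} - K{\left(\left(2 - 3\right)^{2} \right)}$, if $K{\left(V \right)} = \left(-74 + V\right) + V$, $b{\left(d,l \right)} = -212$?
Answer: $-140$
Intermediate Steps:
$K{\left(V \right)} = -74 + 2 V$
$b{\left(-62,123 \right)} - K{\left(\left(2 - 3\right)^{2} \right)} = -212 - \left(-74 + 2 \left(2 - 3\right)^{2}\right) = -212 - \left(-74 + 2 \left(-1\right)^{2}\right) = -212 - \left(-74 + 2 \cdot 1\right) = -212 - \left(-74 + 2\right) = -212 - -72 = -212 + 72 = -140$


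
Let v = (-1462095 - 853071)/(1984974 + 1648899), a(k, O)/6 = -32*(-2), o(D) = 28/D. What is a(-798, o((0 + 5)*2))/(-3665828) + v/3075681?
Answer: -51194220369910/487757361730716021 ≈ -0.00010496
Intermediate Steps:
a(k, O) = 384 (a(k, O) = 6*(-32*(-2)) = 6*64 = 384)
v = -771722/1211291 (v = -2315166/3633873 = -2315166*1/3633873 = -771722/1211291 ≈ -0.63711)
a(-798, o((0 + 5)*2))/(-3665828) + v/3075681 = 384/(-3665828) - 771722/1211291/3075681 = 384*(-1/3665828) - 771722/1211291*1/3075681 = -96/916457 - 110246/532220673453 = -51194220369910/487757361730716021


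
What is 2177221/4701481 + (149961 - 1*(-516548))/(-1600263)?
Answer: 350546809294/7523606089503 ≈ 0.046593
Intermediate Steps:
2177221/4701481 + (149961 - 1*(-516548))/(-1600263) = 2177221*(1/4701481) + (149961 + 516548)*(-1/1600263) = 2177221/4701481 + 666509*(-1/1600263) = 2177221/4701481 - 666509/1600263 = 350546809294/7523606089503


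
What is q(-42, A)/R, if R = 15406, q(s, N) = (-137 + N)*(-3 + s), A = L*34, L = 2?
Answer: 3105/15406 ≈ 0.20154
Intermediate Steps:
A = 68 (A = 2*34 = 68)
q(-42, A)/R = (411 - 137*(-42) - 3*68 + 68*(-42))/15406 = (411 + 5754 - 204 - 2856)*(1/15406) = 3105*(1/15406) = 3105/15406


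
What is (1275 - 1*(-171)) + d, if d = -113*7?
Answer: 655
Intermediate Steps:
d = -791
(1275 - 1*(-171)) + d = (1275 - 1*(-171)) - 791 = (1275 + 171) - 791 = 1446 - 791 = 655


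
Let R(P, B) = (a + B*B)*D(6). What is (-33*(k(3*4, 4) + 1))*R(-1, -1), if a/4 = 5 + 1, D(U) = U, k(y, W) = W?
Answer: -24750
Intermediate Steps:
a = 24 (a = 4*(5 + 1) = 4*6 = 24)
R(P, B) = 144 + 6*B**2 (R(P, B) = (24 + B*B)*6 = (24 + B**2)*6 = 144 + 6*B**2)
(-33*(k(3*4, 4) + 1))*R(-1, -1) = (-33*(4 + 1))*(144 + 6*(-1)**2) = (-33*5)*(144 + 6*1) = -165*(144 + 6) = -165*150 = -24750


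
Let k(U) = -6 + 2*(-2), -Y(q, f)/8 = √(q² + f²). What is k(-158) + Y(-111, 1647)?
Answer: -10 - 24*√302770 ≈ -13216.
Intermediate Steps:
Y(q, f) = -8*√(f² + q²) (Y(q, f) = -8*√(q² + f²) = -8*√(f² + q²))
k(U) = -10 (k(U) = -6 - 4 = -10)
k(-158) + Y(-111, 1647) = -10 - 8*√(1647² + (-111)²) = -10 - 8*√(2712609 + 12321) = -10 - 24*√302770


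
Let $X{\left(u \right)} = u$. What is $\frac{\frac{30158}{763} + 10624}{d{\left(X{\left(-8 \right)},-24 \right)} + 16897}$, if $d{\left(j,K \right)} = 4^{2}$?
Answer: $\frac{8136270}{12904619} \approx 0.63049$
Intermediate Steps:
$d{\left(j,K \right)} = 16$
$\frac{\frac{30158}{763} + 10624}{d{\left(X{\left(-8 \right)},-24 \right)} + 16897} = \frac{\frac{30158}{763} + 10624}{16 + 16897} = \frac{30158 \cdot \frac{1}{763} + 10624}{16913} = \left(\frac{30158}{763} + 10624\right) \frac{1}{16913} = \frac{8136270}{763} \cdot \frac{1}{16913} = \frac{8136270}{12904619}$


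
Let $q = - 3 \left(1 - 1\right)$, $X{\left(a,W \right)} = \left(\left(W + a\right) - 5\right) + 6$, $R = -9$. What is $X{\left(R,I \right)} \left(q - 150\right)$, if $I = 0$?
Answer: $1200$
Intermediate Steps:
$X{\left(a,W \right)} = 1 + W + a$ ($X{\left(a,W \right)} = \left(-5 + W + a\right) + 6 = 1 + W + a$)
$q = 0$ ($q = \left(-3\right) 0 = 0$)
$X{\left(R,I \right)} \left(q - 150\right) = \left(1 + 0 - 9\right) \left(0 - 150\right) = \left(-8\right) \left(-150\right) = 1200$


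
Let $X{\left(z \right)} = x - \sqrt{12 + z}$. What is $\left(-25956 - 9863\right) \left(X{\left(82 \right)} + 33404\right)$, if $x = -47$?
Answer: $-1194814383 + 35819 \sqrt{94} \approx -1.1945 \cdot 10^{9}$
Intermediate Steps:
$X{\left(z \right)} = -47 - \sqrt{12 + z}$
$\left(-25956 - 9863\right) \left(X{\left(82 \right)} + 33404\right) = \left(-25956 - 9863\right) \left(\left(-47 - \sqrt{12 + 82}\right) + 33404\right) = - 35819 \left(\left(-47 - \sqrt{94}\right) + 33404\right) = - 35819 \left(33357 - \sqrt{94}\right) = -1194814383 + 35819 \sqrt{94}$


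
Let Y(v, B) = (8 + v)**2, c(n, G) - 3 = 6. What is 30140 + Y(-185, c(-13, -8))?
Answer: 61469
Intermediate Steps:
c(n, G) = 9 (c(n, G) = 3 + 6 = 9)
30140 + Y(-185, c(-13, -8)) = 30140 + (8 - 185)**2 = 30140 + (-177)**2 = 30140 + 31329 = 61469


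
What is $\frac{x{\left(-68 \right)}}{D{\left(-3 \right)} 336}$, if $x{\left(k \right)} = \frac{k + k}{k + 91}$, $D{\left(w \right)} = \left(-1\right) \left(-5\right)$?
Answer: $- \frac{17}{4830} \approx -0.0035197$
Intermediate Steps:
$D{\left(w \right)} = 5$
$x{\left(k \right)} = \frac{2 k}{91 + k}$
$\frac{x{\left(-68 \right)}}{D{\left(-3 \right)} 336} = \frac{2 \left(-68\right) \frac{1}{91 - 68}}{5 \cdot 336} = \frac{2 \left(-68\right) \frac{1}{23}}{1680} = 2 \left(-68\right) \frac{1}{23} \cdot \frac{1}{1680} = \left(- \frac{136}{23}\right) \frac{1}{1680} = - \frac{17}{4830}$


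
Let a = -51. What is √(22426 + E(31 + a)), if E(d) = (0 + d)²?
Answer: √22826 ≈ 151.08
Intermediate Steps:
E(d) = d²
√(22426 + E(31 + a)) = √(22426 + (31 - 51)²) = √(22426 + (-20)²) = √(22426 + 400) = √22826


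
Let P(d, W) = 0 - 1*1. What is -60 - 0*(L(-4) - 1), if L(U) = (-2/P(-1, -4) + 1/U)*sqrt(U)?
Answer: -60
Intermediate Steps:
P(d, W) = -1 (P(d, W) = 0 - 1 = -1)
L(U) = sqrt(U)*(2 + 1/U) (L(U) = (-2/(-1) + 1/U)*sqrt(U) = (-2*(-1) + 1/U)*sqrt(U) = (2 + 1/U)*sqrt(U) = sqrt(U)*(2 + 1/U))
-60 - 0*(L(-4) - 1) = -60 - 0*((1 + 2*(-4))/sqrt(-4) - 1) = -60 - 0*((-I/2)*(1 - 8) - 1) = -60 - 0*(-I/2*(-7) - 1) = -60 - 0*(7*I/2 - 1) = -60 - 0*(-1 + 7*I/2) = -60 - 128*0 = -60 + 0 = -60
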